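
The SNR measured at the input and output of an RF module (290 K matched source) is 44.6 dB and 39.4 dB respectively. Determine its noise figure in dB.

NF (dB) = SNR_in(dB) − SNR_out(dB) when the source is at T₀
NF = 44.6 − 39.4 = 5.2 dB

5.2 dB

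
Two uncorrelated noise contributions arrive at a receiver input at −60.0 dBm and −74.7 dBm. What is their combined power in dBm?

Convert to linear, add, convert back:
P₁ = 1.00×10⁻⁹ W, P₂ = 3.39×10⁻¹¹ W
P_tot = 1.03×10⁻⁹ W → 10 log₁₀(P_tot / 10⁻³) = −59.9 dBm

−59.9 dBm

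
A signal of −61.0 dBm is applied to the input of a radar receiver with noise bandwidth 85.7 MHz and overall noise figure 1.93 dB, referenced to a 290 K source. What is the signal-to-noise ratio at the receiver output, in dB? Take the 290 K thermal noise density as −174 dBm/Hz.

Noise floor: N = −174 + 10 log₁₀(B) + NF
10 log₁₀(8.57×10⁷) = 79.33 dB
N = −174 + 79.33 + 1.93 = −92.74 dBm
SNR = P_sig − N = −61.0 − (−92.74) = 31.74 dB → 31.7 dB

31.7 dB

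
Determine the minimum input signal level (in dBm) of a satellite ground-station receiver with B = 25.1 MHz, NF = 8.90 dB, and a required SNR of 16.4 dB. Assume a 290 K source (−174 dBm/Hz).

Sensitivity = −174 + 10 log₁₀(B) + NF + SNR_min
= −174 + 74 + 8.90 + 16.4
= −74.70 dBm → −74.7 dBm

−74.7 dBm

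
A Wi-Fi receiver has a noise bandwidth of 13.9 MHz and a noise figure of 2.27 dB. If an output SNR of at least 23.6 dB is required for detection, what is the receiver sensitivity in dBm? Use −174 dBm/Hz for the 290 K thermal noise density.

Sensitivity = −174 + 10 log₁₀(B) + NF + SNR_min
= −174 + 71.43 + 2.27 + 23.6
= −76.70 dBm → −76.7 dBm

−76.7 dBm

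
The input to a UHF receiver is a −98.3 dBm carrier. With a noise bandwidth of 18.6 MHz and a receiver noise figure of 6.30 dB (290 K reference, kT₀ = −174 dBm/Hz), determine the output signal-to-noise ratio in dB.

Noise floor: N = −174 + 10 log₁₀(B) + NF
10 log₁₀(1.86×10⁷) = 72.7 dB
N = −174 + 72.7 + 6.30 = −95.00 dBm
SNR = P_sig − N = −98.3 − (−95.00) = −3.30 dB → −3.3 dB

−3.3 dB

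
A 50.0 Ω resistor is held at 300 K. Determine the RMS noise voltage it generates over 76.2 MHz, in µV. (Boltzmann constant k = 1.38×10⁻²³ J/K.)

7.94 µV

V_n = √(4kTRB)
4kTRB = 4 × 1.38×10⁻²³ × 300 × 5.00×10¹ × 7.62×10⁷ = 6.31×10⁻¹¹ V²
V_n = √(6.31×10⁻¹¹) = 7.94×10⁻⁶ V = 7.94 µV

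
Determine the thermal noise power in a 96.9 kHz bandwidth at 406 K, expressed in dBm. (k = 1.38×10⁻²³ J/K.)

−122.7 dBm

P_n = kTB = 1.38×10⁻²³ × 406 × 9.69×10⁴ = 5.43×10⁻¹⁶ W
In dBm: 10 log₁₀(5.43×10⁻¹⁶ / 10⁻³) = −122.7 dBm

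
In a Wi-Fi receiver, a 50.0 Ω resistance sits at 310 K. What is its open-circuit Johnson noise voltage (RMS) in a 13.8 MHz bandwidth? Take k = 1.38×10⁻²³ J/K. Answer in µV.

3.44 µV

V_n = √(4kTRB)
4kTRB = 4 × 1.38×10⁻²³ × 310 × 5.00×10¹ × 1.38×10⁷ = 1.18×10⁻¹¹ V²
V_n = √(1.18×10⁻¹¹) = 3.44×10⁻⁶ V = 3.44 µV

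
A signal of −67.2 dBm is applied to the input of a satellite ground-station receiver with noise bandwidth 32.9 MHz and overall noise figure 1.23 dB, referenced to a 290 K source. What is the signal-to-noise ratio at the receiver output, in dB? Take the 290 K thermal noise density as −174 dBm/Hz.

30.4 dB

Noise floor: N = −174 + 10 log₁₀(B) + NF
10 log₁₀(3.29×10⁷) = 75.17 dB
N = −174 + 75.17 + 1.23 = −97.60 dBm
SNR = P_sig − N = −67.2 − (−97.60) = 30.40 dB → 30.4 dB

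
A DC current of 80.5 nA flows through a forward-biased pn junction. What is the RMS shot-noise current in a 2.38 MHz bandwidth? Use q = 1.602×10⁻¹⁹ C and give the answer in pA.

248 pA

I_n = √(2qI·B)
2qI·B = 2 × 1.602×10⁻¹⁹ × 8.05×10⁻⁸ × 2.38×10⁶ = 6.14×10⁻²⁰ A²
I_n = √(6.14×10⁻²⁰) = 2.48×10⁻¹⁰ A = 248 pA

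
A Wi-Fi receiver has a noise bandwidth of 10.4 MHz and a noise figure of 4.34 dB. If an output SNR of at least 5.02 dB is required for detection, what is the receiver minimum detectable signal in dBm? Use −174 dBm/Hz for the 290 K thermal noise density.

Sensitivity = −174 + 10 log₁₀(B) + NF + SNR_min
= −174 + 70.17 + 4.34 + 5.02
= −94.47 dBm → −94.5 dBm

−94.5 dBm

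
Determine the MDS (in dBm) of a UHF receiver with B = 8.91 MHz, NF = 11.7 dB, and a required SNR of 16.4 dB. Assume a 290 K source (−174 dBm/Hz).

−76.4 dBm

Sensitivity = −174 + 10 log₁₀(B) + NF + SNR_min
= −174 + 69.5 + 11.7 + 16.4
= −76.4 dBm → −76.4 dBm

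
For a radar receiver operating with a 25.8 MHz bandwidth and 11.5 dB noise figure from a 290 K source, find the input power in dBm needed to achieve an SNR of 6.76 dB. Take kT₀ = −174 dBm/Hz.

−81.6 dBm

Sensitivity = −174 + 10 log₁₀(B) + NF + SNR_min
= −174 + 74.12 + 11.5 + 6.76
= −81.62 dBm → −81.6 dBm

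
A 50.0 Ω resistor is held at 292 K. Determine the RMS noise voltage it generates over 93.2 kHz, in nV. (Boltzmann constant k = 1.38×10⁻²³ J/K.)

V_n = √(4kTRB)
4kTRB = 4 × 1.38×10⁻²³ × 292 × 5.00×10¹ × 9.32×10⁴ = 7.51×10⁻¹⁴ V²
V_n = √(7.51×10⁻¹⁴) = 2.74×10⁻⁷ V = 274 nV

274 nV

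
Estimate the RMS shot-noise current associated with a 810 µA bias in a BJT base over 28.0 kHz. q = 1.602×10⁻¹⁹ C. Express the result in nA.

I_n = √(2qI·B)
2qI·B = 2 × 1.602×10⁻¹⁹ × 8.10×10⁻⁴ × 2.80×10⁴ = 7.27×10⁻¹⁸ A²
I_n = √(7.27×10⁻¹⁸) = 2.70×10⁻⁹ A = 2.70 nA

2.70 nA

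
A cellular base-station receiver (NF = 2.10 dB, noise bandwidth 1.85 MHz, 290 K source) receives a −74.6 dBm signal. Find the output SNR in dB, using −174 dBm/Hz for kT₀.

34.6 dB

Noise floor: N = −174 + 10 log₁₀(B) + NF
10 log₁₀(1.85×10⁶) = 62.67 dB
N = −174 + 62.67 + 2.10 = −109.23 dBm
SNR = P_sig − N = −74.6 − (−109.23) = 34.63 dB → 34.6 dB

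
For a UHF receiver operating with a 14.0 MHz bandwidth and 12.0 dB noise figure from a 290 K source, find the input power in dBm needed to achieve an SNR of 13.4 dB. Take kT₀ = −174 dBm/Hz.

Sensitivity = −174 + 10 log₁₀(B) + NF + SNR_min
= −174 + 71.46 + 12.0 + 13.4
= −77.14 dBm → −77.1 dBm

−77.1 dBm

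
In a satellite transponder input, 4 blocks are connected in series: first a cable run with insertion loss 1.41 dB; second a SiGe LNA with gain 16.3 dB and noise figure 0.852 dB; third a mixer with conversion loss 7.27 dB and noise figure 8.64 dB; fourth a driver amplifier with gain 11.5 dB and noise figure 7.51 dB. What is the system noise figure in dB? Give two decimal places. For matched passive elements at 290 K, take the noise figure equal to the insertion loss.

Convert to linear (a loss of L dB is a gain of −L dB): F_i = 10^(NF_i/10), G_i = 10^(G_i,dB/10)
  Stage 1: F_1 = 10^(1.41/10) = 1.384, G_1 = 10^(−1.41/10) = 0.7228
  Stage 2: F_2 = 10^(0.852/10) = 1.217, G_2 = 10^(16.3/10) = 42.66
  Stage 3: F_3 = 10^(8.64/10) = 7.311, G_3 = 10^(−7.27/10) = 0.1875
  Stage 4: F_4 = 10^(7.51/10) = 5.636, G_4 = 10^(11.5/10) = 14.13
Friis cascade:
  F = 1.384 + (1.217 − 1)/0.7228 + (7.311 − 1)/30.83 + (5.636 − 1)/5.781 = 2.690
NF = 10 log₁₀(2.690) = 4.30 dB

4.30 dB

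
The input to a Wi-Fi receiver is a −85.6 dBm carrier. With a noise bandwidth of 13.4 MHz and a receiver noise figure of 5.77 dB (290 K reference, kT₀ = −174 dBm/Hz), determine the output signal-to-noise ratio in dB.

Noise floor: N = −174 + 10 log₁₀(B) + NF
10 log₁₀(1.34×10⁷) = 71.27 dB
N = −174 + 71.27 + 5.77 = −96.96 dBm
SNR = P_sig − N = −85.6 − (−96.96) = 11.36 dB → 11.4 dB

11.4 dB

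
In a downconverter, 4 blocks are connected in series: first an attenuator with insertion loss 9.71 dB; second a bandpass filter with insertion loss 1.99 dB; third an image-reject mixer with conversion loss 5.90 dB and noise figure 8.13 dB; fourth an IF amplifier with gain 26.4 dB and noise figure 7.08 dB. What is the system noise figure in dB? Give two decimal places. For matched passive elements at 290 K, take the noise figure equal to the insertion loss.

25.22 dB

Convert to linear (a loss of L dB is a gain of −L dB): F_i = 10^(NF_i/10), G_i = 10^(G_i,dB/10)
  Stage 1: F_1 = 10^(9.71/10) = 9.354, G_1 = 10^(−9.71/10) = 0.1069
  Stage 2: F_2 = 10^(1.99/10) = 1.581, G_2 = 10^(−1.99/10) = 0.6324
  Stage 3: F_3 = 10^(8.13/10) = 6.501, G_3 = 10^(−5.90/10) = 0.2570
  Stage 4: F_4 = 10^(7.08/10) = 5.105, G_4 = 10^(26.4/10) = 436.5
Friis cascade:
  F = 9.354 + (1.581 − 1)/0.1069 + (6.501 − 1)/0.06761 + (5.105 − 1)/0.01738 = 332.4
NF = 10 log₁₀(332.4) = 25.22 dB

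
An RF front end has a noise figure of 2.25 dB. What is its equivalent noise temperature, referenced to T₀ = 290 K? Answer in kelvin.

197 K

F = 10^(2.25/10) = 1.6788
T_e = (F − 1)·T₀ = (1.6788 − 1) × 290 = 197 K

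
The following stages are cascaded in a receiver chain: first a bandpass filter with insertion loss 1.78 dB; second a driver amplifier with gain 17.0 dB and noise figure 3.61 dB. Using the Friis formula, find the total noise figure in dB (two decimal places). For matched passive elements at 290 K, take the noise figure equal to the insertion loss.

5.39 dB

Convert to linear (a loss of L dB is a gain of −L dB): F_i = 10^(NF_i/10), G_i = 10^(G_i,dB/10)
  Stage 1: F_1 = 10^(1.78/10) = 1.507, G_1 = 10^(−1.78/10) = 0.6637
  Stage 2: F_2 = 10^(3.61/10) = 2.296, G_2 = 10^(17.0/10) = 50.12
Friis cascade:
  F = 1.507 + (2.296 − 1)/0.6637 = 3.459
NF = 10 log₁₀(3.459) = 5.39 dB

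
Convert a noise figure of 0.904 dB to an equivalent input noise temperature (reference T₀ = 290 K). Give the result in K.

67.1 K

F = 10^(0.904/10) = 1.2314
T_e = (F − 1)·T₀ = (1.2314 − 1) × 290 = 67.1 K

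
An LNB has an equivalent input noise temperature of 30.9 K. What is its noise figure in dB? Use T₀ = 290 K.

F = 1 + T_e/T₀ = 1 + 30.9/290 = 1.10655
NF = 10 log₁₀(1.10655) = 0.440 dB

0.440 dB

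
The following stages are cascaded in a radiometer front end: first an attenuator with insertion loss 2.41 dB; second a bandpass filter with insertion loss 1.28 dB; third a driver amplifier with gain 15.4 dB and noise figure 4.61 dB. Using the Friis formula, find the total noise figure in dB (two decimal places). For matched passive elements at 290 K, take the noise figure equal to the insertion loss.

Convert to linear (a loss of L dB is a gain of −L dB): F_i = 10^(NF_i/10), G_i = 10^(G_i,dB/10)
  Stage 1: F_1 = 10^(2.41/10) = 1.742, G_1 = 10^(−2.41/10) = 0.5741
  Stage 2: F_2 = 10^(1.28/10) = 1.343, G_2 = 10^(−1.28/10) = 0.7447
  Stage 3: F_3 = 10^(4.61/10) = 2.891, G_3 = 10^(15.4/10) = 34.67
Friis cascade:
  F = 1.742 + (1.343 − 1)/0.5741 + (2.891 − 1)/0.4276 = 6.761
NF = 10 log₁₀(6.761) = 8.30 dB

8.30 dB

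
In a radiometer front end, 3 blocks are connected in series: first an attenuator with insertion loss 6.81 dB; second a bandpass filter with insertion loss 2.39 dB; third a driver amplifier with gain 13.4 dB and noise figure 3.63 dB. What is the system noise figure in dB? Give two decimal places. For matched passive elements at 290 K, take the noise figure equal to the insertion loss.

12.83 dB

Convert to linear (a loss of L dB is a gain of −L dB): F_i = 10^(NF_i/10), G_i = 10^(G_i,dB/10)
  Stage 1: F_1 = 10^(6.81/10) = 4.797, G_1 = 10^(−6.81/10) = 0.2084
  Stage 2: F_2 = 10^(2.39/10) = 1.734, G_2 = 10^(−2.39/10) = 0.5768
  Stage 3: F_3 = 10^(3.63/10) = 2.307, G_3 = 10^(13.4/10) = 21.88
Friis cascade:
  F = 4.797 + (1.734 − 1)/0.2084 + (2.307 − 1)/0.1202 = 19.19
NF = 10 log₁₀(19.19) = 12.83 dB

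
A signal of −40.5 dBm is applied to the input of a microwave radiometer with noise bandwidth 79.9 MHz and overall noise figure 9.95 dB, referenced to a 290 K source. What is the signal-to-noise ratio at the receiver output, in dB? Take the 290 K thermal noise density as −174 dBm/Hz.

44.5 dB

Noise floor: N = −174 + 10 log₁₀(B) + NF
10 log₁₀(7.99×10⁷) = 79.03 dB
N = −174 + 79.03 + 9.95 = −85.02 dBm
SNR = P_sig − N = −40.5 − (−85.02) = 44.52 dB → 44.5 dB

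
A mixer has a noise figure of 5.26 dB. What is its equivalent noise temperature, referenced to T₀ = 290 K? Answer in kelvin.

684 K

F = 10^(5.26/10) = 3.35738
T_e = (F − 1)·T₀ = (3.35738 − 1) × 290 = 684 K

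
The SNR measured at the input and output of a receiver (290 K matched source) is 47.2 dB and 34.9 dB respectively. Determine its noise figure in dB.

NF (dB) = SNR_in(dB) − SNR_out(dB) when the source is at T₀
NF = 47.2 − 34.9 = 12.3 dB

12.3 dB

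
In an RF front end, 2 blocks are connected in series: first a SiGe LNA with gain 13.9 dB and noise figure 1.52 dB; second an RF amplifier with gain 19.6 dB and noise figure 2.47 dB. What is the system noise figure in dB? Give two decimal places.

Convert to linear (a loss of L dB is a gain of −L dB): F_i = 10^(NF_i/10), G_i = 10^(G_i,dB/10)
  Stage 1: F_1 = 10^(1.52/10) = 1.419, G_1 = 10^(13.9/10) = 24.55
  Stage 2: F_2 = 10^(2.47/10) = 1.766, G_2 = 10^(19.6/10) = 91.20
Friis cascade:
  F = 1.419 + (1.766 − 1)/24.55 = 1.450
NF = 10 log₁₀(1.450) = 1.61 dB

1.61 dB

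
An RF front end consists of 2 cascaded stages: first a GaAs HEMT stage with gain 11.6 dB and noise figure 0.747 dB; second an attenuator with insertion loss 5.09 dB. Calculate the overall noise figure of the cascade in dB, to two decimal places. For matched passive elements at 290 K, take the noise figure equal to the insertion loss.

Convert to linear (a loss of L dB is a gain of −L dB): F_i = 10^(NF_i/10), G_i = 10^(G_i,dB/10)
  Stage 1: F_1 = 10^(0.747/10) = 1.188, G_1 = 10^(11.6/10) = 14.45
  Stage 2: F_2 = 10^(5.09/10) = 3.228, G_2 = 10^(−5.09/10) = 0.3097
Friis cascade:
  F = 1.188 + (3.228 − 1)/14.45 = 1.342
NF = 10 log₁₀(1.342) = 1.28 dB

1.28 dB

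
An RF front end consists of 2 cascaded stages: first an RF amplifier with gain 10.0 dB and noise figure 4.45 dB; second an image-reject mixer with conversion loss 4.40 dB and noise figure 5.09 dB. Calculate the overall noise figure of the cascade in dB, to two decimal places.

4.78 dB

Convert to linear (a loss of L dB is a gain of −L dB): F_i = 10^(NF_i/10), G_i = 10^(G_i,dB/10)
  Stage 1: F_1 = 10^(4.45/10) = 2.786, G_1 = 10^(10.0/10) = 10.00
  Stage 2: F_2 = 10^(5.09/10) = 3.228, G_2 = 10^(−4.40/10) = 0.3631
Friis cascade:
  F = 2.786 + (3.228 − 1)/10.00 = 3.009
NF = 10 log₁₀(3.009) = 4.78 dB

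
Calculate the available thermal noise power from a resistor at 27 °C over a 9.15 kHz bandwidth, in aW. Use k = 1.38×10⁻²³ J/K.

T = 27 °C + 273.15 = 300.15 K
P_n = kTB = 1.38×10⁻²³ × 300.15 × 9.15×10³ = 3.79×10⁻¹⁷ W = 37.9 aW

37.9 aW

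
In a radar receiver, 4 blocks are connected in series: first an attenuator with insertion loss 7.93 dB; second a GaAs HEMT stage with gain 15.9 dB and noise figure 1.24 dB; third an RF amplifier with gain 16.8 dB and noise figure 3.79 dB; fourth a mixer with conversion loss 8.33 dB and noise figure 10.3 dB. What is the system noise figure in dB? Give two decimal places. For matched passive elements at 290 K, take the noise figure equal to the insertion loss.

9.30 dB

Convert to linear (a loss of L dB is a gain of −L dB): F_i = 10^(NF_i/10), G_i = 10^(G_i,dB/10)
  Stage 1: F_1 = 10^(7.93/10) = 6.209, G_1 = 10^(−7.93/10) = 0.1611
  Stage 2: F_2 = 10^(1.24/10) = 1.330, G_2 = 10^(15.9/10) = 38.90
  Stage 3: F_3 = 10^(3.79/10) = 2.393, G_3 = 10^(16.8/10) = 47.86
  Stage 4: F_4 = 10^(10.3/10) = 10.72, G_4 = 10^(−8.33/10) = 0.1469
Friis cascade:
  F = 6.209 + (1.330 − 1)/0.1611 + (2.393 − 1)/6.266 + (10.72 − 1)/299.9 = 8.515
NF = 10 log₁₀(8.515) = 9.30 dB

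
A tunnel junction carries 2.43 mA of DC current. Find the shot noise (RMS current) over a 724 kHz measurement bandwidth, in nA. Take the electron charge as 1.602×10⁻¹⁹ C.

23.7 nA

I_n = √(2qI·B)
2qI·B = 2 × 1.602×10⁻¹⁹ × 2.43×10⁻³ × 7.24×10⁵ = 5.64×10⁻¹⁶ A²
I_n = √(5.64×10⁻¹⁶) = 2.37×10⁻⁸ A = 23.7 nA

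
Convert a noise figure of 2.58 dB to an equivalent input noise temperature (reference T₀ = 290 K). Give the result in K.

F = 10^(2.58/10) = 1.81134
T_e = (F − 1)·T₀ = (1.81134 − 1) × 290 = 235 K

235 K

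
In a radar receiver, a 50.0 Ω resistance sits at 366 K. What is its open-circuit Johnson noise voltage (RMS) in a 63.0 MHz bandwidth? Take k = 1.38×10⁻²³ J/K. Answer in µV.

V_n = √(4kTRB)
4kTRB = 4 × 1.38×10⁻²³ × 366 × 5.00×10¹ × 6.30×10⁷ = 6.36×10⁻¹¹ V²
V_n = √(6.36×10⁻¹¹) = 7.98×10⁻⁶ V = 7.98 µV

7.98 µV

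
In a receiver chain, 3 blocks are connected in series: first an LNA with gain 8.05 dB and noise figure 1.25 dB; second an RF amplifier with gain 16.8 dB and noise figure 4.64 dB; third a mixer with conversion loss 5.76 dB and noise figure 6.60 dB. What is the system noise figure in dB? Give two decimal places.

2.16 dB

Convert to linear (a loss of L dB is a gain of −L dB): F_i = 10^(NF_i/10), G_i = 10^(G_i,dB/10)
  Stage 1: F_1 = 10^(1.25/10) = 1.334, G_1 = 10^(8.05/10) = 6.383
  Stage 2: F_2 = 10^(4.64/10) = 2.911, G_2 = 10^(16.8/10) = 47.86
  Stage 3: F_3 = 10^(6.60/10) = 4.571, G_3 = 10^(−5.76/10) = 0.2655
Friis cascade:
  F = 1.334 + (2.911 − 1)/6.383 + (4.571 − 1)/305.5 = 1.645
NF = 10 log₁₀(1.645) = 2.16 dB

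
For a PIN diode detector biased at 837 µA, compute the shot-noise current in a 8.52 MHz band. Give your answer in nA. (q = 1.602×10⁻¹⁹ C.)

47.8 nA

I_n = √(2qI·B)
2qI·B = 2 × 1.602×10⁻¹⁹ × 8.37×10⁻⁴ × 8.52×10⁶ = 2.28×10⁻¹⁵ A²
I_n = √(2.28×10⁻¹⁵) = 4.78×10⁻⁸ A = 47.8 nA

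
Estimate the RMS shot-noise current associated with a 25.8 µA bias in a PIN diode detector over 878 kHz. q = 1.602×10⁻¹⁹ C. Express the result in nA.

2.69 nA

I_n = √(2qI·B)
2qI·B = 2 × 1.602×10⁻¹⁹ × 2.58×10⁻⁵ × 8.78×10⁵ = 7.26×10⁻¹⁸ A²
I_n = √(7.26×10⁻¹⁸) = 2.69×10⁻⁹ A = 2.69 nA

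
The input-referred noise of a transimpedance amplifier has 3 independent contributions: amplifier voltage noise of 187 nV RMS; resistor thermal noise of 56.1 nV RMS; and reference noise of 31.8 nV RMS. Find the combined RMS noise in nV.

198 nV

Uncorrelated sources add in power (mean-square): V_tot = √(ΣV_i²)
V_tot = √[(1.87×10⁻⁷)² + (5.61×10⁻⁸)² + (3.18×10⁻⁸)²] = 1.98×10⁻⁷ V = 198 nV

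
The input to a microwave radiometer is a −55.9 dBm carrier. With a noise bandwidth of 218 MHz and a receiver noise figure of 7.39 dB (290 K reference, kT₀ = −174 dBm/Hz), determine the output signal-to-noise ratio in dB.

27.3 dB

Noise floor: N = −174 + 10 log₁₀(B) + NF
10 log₁₀(2.18×10⁸) = 83.38 dB
N = −174 + 83.38 + 7.39 = −83.23 dBm
SNR = P_sig − N = −55.9 − (−83.23) = 27.33 dB → 27.3 dB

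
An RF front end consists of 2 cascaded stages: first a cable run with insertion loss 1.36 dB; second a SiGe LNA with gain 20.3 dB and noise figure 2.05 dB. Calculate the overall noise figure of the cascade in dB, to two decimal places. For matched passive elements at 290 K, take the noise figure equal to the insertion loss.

Convert to linear (a loss of L dB is a gain of −L dB): F_i = 10^(NF_i/10), G_i = 10^(G_i,dB/10)
  Stage 1: F_1 = 10^(1.36/10) = 1.368, G_1 = 10^(−1.36/10) = 0.7311
  Stage 2: F_2 = 10^(2.05/10) = 1.603, G_2 = 10^(20.3/10) = 107.2
Friis cascade:
  F = 1.368 + (1.603 − 1)/0.7311 = 2.193
NF = 10 log₁₀(2.193) = 3.41 dB

3.41 dB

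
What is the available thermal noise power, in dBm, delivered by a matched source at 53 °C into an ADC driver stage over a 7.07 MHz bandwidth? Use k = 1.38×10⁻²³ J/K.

T = 53 °C + 273.15 = 326.15 K
P_n = kTB = 1.38×10⁻²³ × 326.15 × 7.07×10⁶ = 3.18×10⁻¹⁴ W
In dBm: 10 log₁₀(3.18×10⁻¹⁴ / 10⁻³) = −105.0 dBm

−105.0 dBm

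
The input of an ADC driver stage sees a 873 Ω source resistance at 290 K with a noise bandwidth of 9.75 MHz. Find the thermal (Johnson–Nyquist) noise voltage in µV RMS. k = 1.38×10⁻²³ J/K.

V_n = √(4kTRB)
4kTRB = 4 × 1.38×10⁻²³ × 290 × 8.73×10² × 9.75×10⁶ = 1.36×10⁻¹⁰ V²
V_n = √(1.36×10⁻¹⁰) = 1.17×10⁻⁵ V = 11.7 µV

11.7 µV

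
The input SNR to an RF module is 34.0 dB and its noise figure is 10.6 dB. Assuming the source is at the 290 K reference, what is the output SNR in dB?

By definition F = SNR_in/SNR_out, so in dB: SNR_out = SNR_in − NF
SNR_out = 34.0 − 10.6 = 23.4 dB

23.4 dB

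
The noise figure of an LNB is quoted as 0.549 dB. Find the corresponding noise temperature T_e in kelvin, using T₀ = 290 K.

39.1 K

F = 10^(0.549/10) = 1.13475
T_e = (F − 1)·T₀ = (1.13475 − 1) × 290 = 39.1 K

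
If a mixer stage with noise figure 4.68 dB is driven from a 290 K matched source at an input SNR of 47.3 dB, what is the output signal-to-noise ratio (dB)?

42.62 dB

By definition F = SNR_in/SNR_out, so in dB: SNR_out = SNR_in − NF
SNR_out = 47.3 − 4.68 = 42.62 dB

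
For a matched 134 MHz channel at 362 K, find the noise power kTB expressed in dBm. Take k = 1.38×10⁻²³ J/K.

P_n = kTB = 1.38×10⁻²³ × 362 × 1.34×10⁸ = 6.69×10⁻¹³ W
In dBm: 10 log₁₀(6.69×10⁻¹³ / 10⁻³) = −91.7 dBm

−91.7 dBm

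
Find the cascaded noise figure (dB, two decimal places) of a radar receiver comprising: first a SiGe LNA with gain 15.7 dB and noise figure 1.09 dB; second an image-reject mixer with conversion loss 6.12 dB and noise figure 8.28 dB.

Convert to linear (a loss of L dB is a gain of −L dB): F_i = 10^(NF_i/10), G_i = 10^(G_i,dB/10)
  Stage 1: F_1 = 10^(1.09/10) = 1.285, G_1 = 10^(15.7/10) = 37.15
  Stage 2: F_2 = 10^(8.28/10) = 6.730, G_2 = 10^(−6.12/10) = 0.2443
Friis cascade:
  F = 1.285 + (6.730 − 1)/37.15 = 1.440
NF = 10 log₁₀(1.440) = 1.58 dB

1.58 dB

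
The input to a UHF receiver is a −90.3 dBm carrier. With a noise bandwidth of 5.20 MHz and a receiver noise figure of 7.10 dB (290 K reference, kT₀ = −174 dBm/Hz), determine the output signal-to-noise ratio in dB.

Noise floor: N = −174 + 10 log₁₀(B) + NF
10 log₁₀(5.20×10⁶) = 67.16 dB
N = −174 + 67.16 + 7.10 = −99.74 dBm
SNR = P_sig − N = −90.3 − (−99.74) = 9.44 dB → 9.4 dB

9.4 dB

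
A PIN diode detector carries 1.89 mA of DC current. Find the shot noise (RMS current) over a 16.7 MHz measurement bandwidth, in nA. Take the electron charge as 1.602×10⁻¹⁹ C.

I_n = √(2qI·B)
2qI·B = 2 × 1.602×10⁻¹⁹ × 1.89×10⁻³ × 1.67×10⁷ = 1.01×10⁻¹⁴ A²
I_n = √(1.01×10⁻¹⁴) = 1.01×10⁻⁷ A = 101 nA

101 nA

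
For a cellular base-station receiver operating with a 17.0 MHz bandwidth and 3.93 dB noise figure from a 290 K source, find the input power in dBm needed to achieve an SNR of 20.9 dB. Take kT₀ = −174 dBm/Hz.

−76.9 dBm

Sensitivity = −174 + 10 log₁₀(B) + NF + SNR_min
= −174 + 72.3 + 3.93 + 20.9
= −76.87 dBm → −76.9 dBm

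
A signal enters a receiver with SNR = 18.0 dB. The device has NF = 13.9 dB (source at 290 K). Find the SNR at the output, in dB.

4.1 dB

By definition F = SNR_in/SNR_out, so in dB: SNR_out = SNR_in − NF
SNR_out = 18.0 − 13.9 = 4.1 dB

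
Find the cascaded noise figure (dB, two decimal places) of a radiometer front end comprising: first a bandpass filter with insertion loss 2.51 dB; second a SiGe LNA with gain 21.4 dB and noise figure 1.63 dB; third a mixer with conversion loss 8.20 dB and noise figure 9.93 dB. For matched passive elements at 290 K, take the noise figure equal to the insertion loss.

Convert to linear (a loss of L dB is a gain of −L dB): F_i = 10^(NF_i/10), G_i = 10^(G_i,dB/10)
  Stage 1: F_1 = 10^(2.51/10) = 1.782, G_1 = 10^(−2.51/10) = 0.5610
  Stage 2: F_2 = 10^(1.63/10) = 1.455, G_2 = 10^(21.4/10) = 138.0
  Stage 3: F_3 = 10^(9.93/10) = 9.840, G_3 = 10^(−8.20/10) = 0.1514
Friis cascade:
  F = 1.782 + (1.455 − 1)/0.5610 + (9.840 − 1)/77.45 = 2.708
NF = 10 log₁₀(2.708) = 4.33 dB

4.33 dB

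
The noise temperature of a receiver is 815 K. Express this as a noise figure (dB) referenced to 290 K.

5.81 dB

F = 1 + T_e/T₀ = 1 + 815/290 = 3.81034
NF = 10 log₁₀(3.81034) = 5.81 dB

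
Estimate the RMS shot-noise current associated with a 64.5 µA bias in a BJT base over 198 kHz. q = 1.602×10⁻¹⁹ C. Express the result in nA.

I_n = √(2qI·B)
2qI·B = 2 × 1.602×10⁻¹⁹ × 6.45×10⁻⁵ × 1.98×10⁵ = 4.09×10⁻¹⁸ A²
I_n = √(4.09×10⁻¹⁸) = 2.02×10⁻⁹ A = 2.02 nA

2.02 nA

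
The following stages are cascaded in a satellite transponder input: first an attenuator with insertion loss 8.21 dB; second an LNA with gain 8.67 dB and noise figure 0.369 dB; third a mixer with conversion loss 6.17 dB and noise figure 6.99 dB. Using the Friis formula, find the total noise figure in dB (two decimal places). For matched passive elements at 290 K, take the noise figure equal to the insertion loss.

10.34 dB

Convert to linear (a loss of L dB is a gain of −L dB): F_i = 10^(NF_i/10), G_i = 10^(G_i,dB/10)
  Stage 1: F_1 = 10^(8.21/10) = 6.622, G_1 = 10^(−8.21/10) = 0.1510
  Stage 2: F_2 = 10^(0.369/10) = 1.089, G_2 = 10^(8.67/10) = 7.362
  Stage 3: F_3 = 10^(6.99/10) = 5.000, G_3 = 10^(−6.17/10) = 0.2415
Friis cascade:
  F = 6.622 + (1.089 − 1)/0.1510 + (5.000 − 1)/1.112 = 10.81
NF = 10 log₁₀(10.81) = 10.34 dB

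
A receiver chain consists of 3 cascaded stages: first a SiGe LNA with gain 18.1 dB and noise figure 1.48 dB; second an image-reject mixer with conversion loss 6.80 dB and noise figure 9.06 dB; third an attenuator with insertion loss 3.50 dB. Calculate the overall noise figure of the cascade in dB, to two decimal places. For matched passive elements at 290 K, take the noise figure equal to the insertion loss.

Convert to linear (a loss of L dB is a gain of −L dB): F_i = 10^(NF_i/10), G_i = 10^(G_i,dB/10)
  Stage 1: F_1 = 10^(1.48/10) = 1.406, G_1 = 10^(18.1/10) = 64.57
  Stage 2: F_2 = 10^(9.06/10) = 8.054, G_2 = 10^(−6.80/10) = 0.2089
  Stage 3: F_3 = 10^(3.50/10) = 2.239, G_3 = 10^(−3.50/10) = 0.4467
Friis cascade:
  F = 1.406 + (8.054 − 1)/64.57 + (2.239 − 1)/13.49 = 1.607
NF = 10 log₁₀(1.607) = 2.06 dB

2.06 dB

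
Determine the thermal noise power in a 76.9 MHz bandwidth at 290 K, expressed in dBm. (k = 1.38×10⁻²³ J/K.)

P_n = kTB = 1.38×10⁻²³ × 290 × 7.69×10⁷ = 3.08×10⁻¹³ W
In dBm: 10 log₁₀(3.08×10⁻¹³ / 10⁻³) = −95.1 dBm

−95.1 dBm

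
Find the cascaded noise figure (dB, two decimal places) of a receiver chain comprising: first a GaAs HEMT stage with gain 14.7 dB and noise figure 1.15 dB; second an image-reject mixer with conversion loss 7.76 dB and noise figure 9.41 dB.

Convert to linear (a loss of L dB is a gain of −L dB): F_i = 10^(NF_i/10), G_i = 10^(G_i,dB/10)
  Stage 1: F_1 = 10^(1.15/10) = 1.303, G_1 = 10^(14.7/10) = 29.51
  Stage 2: F_2 = 10^(9.41/10) = 8.730, G_2 = 10^(−7.76/10) = 0.1675
Friis cascade:
  F = 1.303 + (8.730 − 1)/29.51 = 1.565
NF = 10 log₁₀(1.565) = 1.95 dB

1.95 dB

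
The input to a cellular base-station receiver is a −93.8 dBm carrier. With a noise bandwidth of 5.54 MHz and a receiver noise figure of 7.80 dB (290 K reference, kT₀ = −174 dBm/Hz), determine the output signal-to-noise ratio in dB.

Noise floor: N = −174 + 10 log₁₀(B) + NF
10 log₁₀(5.54×10⁶) = 67.44 dB
N = −174 + 67.44 + 7.80 = −98.76 dBm
SNR = P_sig − N = −93.8 − (−98.76) = 4.96 dB → 5.0 dB

5.0 dB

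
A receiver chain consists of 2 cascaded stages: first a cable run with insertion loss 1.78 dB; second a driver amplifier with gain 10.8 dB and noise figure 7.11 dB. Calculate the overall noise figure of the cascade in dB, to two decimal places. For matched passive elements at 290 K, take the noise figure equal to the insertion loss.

8.89 dB

Convert to linear (a loss of L dB is a gain of −L dB): F_i = 10^(NF_i/10), G_i = 10^(G_i,dB/10)
  Stage 1: F_1 = 10^(1.78/10) = 1.507, G_1 = 10^(−1.78/10) = 0.6637
  Stage 2: F_2 = 10^(7.11/10) = 5.140, G_2 = 10^(10.8/10) = 12.02
Friis cascade:
  F = 1.507 + (5.140 − 1)/0.6637 = 7.745
NF = 10 log₁₀(7.745) = 8.89 dB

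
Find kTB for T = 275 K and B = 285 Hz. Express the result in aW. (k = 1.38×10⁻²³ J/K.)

P_n = kTB = 1.38×10⁻²³ × 275 × 2.85×10² = 1.08×10⁻¹⁸ W = 1.08 aW

1.08 aW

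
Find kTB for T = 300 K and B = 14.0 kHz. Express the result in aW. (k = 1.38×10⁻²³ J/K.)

58.0 aW

P_n = kTB = 1.38×10⁻²³ × 300 × 1.40×10⁴ = 5.80×10⁻¹⁷ W = 58.0 aW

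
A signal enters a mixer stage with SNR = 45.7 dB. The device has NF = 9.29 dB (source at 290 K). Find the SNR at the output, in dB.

36.41 dB

By definition F = SNR_in/SNR_out, so in dB: SNR_out = SNR_in − NF
SNR_out = 45.7 − 9.29 = 36.41 dB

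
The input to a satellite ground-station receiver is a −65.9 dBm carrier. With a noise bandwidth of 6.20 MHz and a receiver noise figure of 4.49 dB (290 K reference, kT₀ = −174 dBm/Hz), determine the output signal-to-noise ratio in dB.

35.7 dB

Noise floor: N = −174 + 10 log₁₀(B) + NF
10 log₁₀(6.20×10⁶) = 67.92 dB
N = −174 + 67.92 + 4.49 = −101.59 dBm
SNR = P_sig − N = −65.9 − (−101.59) = 35.69 dB → 35.7 dB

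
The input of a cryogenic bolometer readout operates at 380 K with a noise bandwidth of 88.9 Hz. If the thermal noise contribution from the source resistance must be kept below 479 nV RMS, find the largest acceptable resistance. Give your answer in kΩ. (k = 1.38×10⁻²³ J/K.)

Johnson–Nyquist: V_n = √(4kTRB) ⇒ R = V_n² / (4kTB)
4kTB = 4 × 1.38×10⁻²³ × 380 × 8.89×10¹ = 1.86×10⁻¹⁸
R = (4.79×10⁻⁷)² / 1.86×10⁻¹⁸ = 1.23×10⁵ Ω = 123 kΩ

123 kΩ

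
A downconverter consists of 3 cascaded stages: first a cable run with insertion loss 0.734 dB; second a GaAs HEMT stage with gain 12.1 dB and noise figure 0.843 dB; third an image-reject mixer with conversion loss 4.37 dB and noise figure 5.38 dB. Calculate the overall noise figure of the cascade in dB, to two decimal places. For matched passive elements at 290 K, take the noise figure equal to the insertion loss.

2.09 dB

Convert to linear (a loss of L dB is a gain of −L dB): F_i = 10^(NF_i/10), G_i = 10^(G_i,dB/10)
  Stage 1: F_1 = 10^(0.734/10) = 1.184, G_1 = 10^(−0.734/10) = 0.8445
  Stage 2: F_2 = 10^(0.843/10) = 1.214, G_2 = 10^(12.1/10) = 16.22
  Stage 3: F_3 = 10^(5.38/10) = 3.451, G_3 = 10^(−4.37/10) = 0.3656
Friis cascade:
  F = 1.184 + (1.214 − 1)/0.8445 + (3.451 − 1)/13.70 = 1.617
NF = 10 log₁₀(1.617) = 2.09 dB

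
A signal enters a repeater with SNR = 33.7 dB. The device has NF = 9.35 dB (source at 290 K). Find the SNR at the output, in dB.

24.35 dB

By definition F = SNR_in/SNR_out, so in dB: SNR_out = SNR_in − NF
SNR_out = 33.7 − 9.35 = 24.35 dB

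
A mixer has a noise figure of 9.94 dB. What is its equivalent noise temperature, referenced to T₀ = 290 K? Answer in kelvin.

2570 K

F = 10^(9.94/10) = 9.86279
T_e = (F − 1)·T₀ = (9.86279 − 1) × 290 = 2570 K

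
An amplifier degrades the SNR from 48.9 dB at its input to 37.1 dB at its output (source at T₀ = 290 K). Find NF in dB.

NF (dB) = SNR_in(dB) − SNR_out(dB) when the source is at T₀
NF = 48.9 − 37.1 = 11.8 dB

11.8 dB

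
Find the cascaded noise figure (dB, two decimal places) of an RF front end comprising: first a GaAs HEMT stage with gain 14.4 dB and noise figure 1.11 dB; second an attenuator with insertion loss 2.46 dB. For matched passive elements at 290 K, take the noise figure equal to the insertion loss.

1.20 dB

Convert to linear (a loss of L dB is a gain of −L dB): F_i = 10^(NF_i/10), G_i = 10^(G_i,dB/10)
  Stage 1: F_1 = 10^(1.11/10) = 1.291, G_1 = 10^(14.4/10) = 27.54
  Stage 2: F_2 = 10^(2.46/10) = 1.762, G_2 = 10^(−2.46/10) = 0.5675
Friis cascade:
  F = 1.291 + (1.762 − 1)/27.54 = 1.319
NF = 10 log₁₀(1.319) = 1.20 dB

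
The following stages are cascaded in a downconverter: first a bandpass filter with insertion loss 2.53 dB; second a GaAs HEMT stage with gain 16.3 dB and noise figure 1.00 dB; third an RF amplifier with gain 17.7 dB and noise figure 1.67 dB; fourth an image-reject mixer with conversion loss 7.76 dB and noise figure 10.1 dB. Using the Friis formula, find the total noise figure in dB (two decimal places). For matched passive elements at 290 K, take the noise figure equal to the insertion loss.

3.58 dB

Convert to linear (a loss of L dB is a gain of −L dB): F_i = 10^(NF_i/10), G_i = 10^(G_i,dB/10)
  Stage 1: F_1 = 10^(2.53/10) = 1.791, G_1 = 10^(−2.53/10) = 0.5585
  Stage 2: F_2 = 10^(1.00/10) = 1.259, G_2 = 10^(16.3/10) = 42.66
  Stage 3: F_3 = 10^(1.67/10) = 1.469, G_3 = 10^(17.7/10) = 58.88
  Stage 4: F_4 = 10^(10.1/10) = 10.23, G_4 = 10^(−7.76/10) = 0.1675
Friis cascade:
  F = 1.791 + (1.259 − 1)/0.5585 + (1.469 − 1)/23.82 + (10.23 − 1)/1403 = 2.281
NF = 10 log₁₀(2.281) = 3.58 dB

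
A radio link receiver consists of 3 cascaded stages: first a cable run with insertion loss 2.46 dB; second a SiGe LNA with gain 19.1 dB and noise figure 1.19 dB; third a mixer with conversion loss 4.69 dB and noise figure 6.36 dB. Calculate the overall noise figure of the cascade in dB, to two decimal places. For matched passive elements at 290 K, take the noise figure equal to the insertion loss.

Convert to linear (a loss of L dB is a gain of −L dB): F_i = 10^(NF_i/10), G_i = 10^(G_i,dB/10)
  Stage 1: F_1 = 10^(2.46/10) = 1.762, G_1 = 10^(−2.46/10) = 0.5675
  Stage 2: F_2 = 10^(1.19/10) = 1.315, G_2 = 10^(19.1/10) = 81.28
  Stage 3: F_3 = 10^(6.36/10) = 4.325, G_3 = 10^(−4.69/10) = 0.3396
Friis cascade:
  F = 1.762 + (1.315 − 1)/0.5675 + (4.325 − 1)/46.13 = 2.389
NF = 10 log₁₀(2.389) = 3.78 dB

3.78 dB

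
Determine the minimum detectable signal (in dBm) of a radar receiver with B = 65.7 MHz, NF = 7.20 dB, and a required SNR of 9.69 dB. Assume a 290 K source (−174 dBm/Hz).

−78.9 dBm

Sensitivity = −174 + 10 log₁₀(B) + NF + SNR_min
= −174 + 78.18 + 7.20 + 9.69
= −78.93 dBm → −78.9 dBm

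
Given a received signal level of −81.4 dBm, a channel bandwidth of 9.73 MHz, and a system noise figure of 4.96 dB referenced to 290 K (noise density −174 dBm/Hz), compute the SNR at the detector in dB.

17.8 dB

Noise floor: N = −174 + 10 log₁₀(B) + NF
10 log₁₀(9.73×10⁶) = 69.88 dB
N = −174 + 69.88 + 4.96 = −99.16 dBm
SNR = P_sig − N = −81.4 − (−99.16) = 17.76 dB → 17.8 dB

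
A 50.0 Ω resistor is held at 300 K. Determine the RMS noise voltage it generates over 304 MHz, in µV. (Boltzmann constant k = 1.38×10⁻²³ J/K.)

15.9 µV

V_n = √(4kTRB)
4kTRB = 4 × 1.38×10⁻²³ × 300 × 5.00×10¹ × 3.04×10⁸ = 2.52×10⁻¹⁰ V²
V_n = √(2.52×10⁻¹⁰) = 1.59×10⁻⁵ V = 15.9 µV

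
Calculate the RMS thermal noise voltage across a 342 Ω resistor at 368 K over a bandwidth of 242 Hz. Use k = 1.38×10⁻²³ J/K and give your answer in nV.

V_n = √(4kTRB)
4kTRB = 4 × 1.38×10⁻²³ × 368 × 3.42×10² × 2.42×10² = 1.68×10⁻¹⁵ V²
V_n = √(1.68×10⁻¹⁵) = 4.10×10⁻⁸ V = 41.0 nV

41.0 nV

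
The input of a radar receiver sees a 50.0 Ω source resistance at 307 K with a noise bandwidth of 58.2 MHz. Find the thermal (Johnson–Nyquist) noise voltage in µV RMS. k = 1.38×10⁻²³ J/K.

7.02 µV

V_n = √(4kTRB)
4kTRB = 4 × 1.38×10⁻²³ × 307 × 5.00×10¹ × 5.82×10⁷ = 4.93×10⁻¹¹ V²
V_n = √(4.93×10⁻¹¹) = 7.02×10⁻⁶ V = 7.02 µV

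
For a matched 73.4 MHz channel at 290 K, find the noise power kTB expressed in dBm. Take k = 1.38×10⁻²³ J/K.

P_n = kTB = 1.38×10⁻²³ × 290 × 7.34×10⁷ = 2.94×10⁻¹³ W
In dBm: 10 log₁₀(2.94×10⁻¹³ / 10⁻³) = −95.3 dBm

−95.3 dBm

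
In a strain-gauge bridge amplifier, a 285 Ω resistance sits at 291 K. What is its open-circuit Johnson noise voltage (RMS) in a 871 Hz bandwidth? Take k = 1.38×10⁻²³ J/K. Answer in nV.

63.1 nV

V_n = √(4kTRB)
4kTRB = 4 × 1.38×10⁻²³ × 291 × 2.85×10² × 8.71×10² = 3.99×10⁻¹⁵ V²
V_n = √(3.99×10⁻¹⁵) = 6.31×10⁻⁸ V = 63.1 nV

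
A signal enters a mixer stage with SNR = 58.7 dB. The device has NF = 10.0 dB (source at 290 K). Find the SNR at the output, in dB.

48.7 dB

By definition F = SNR_in/SNR_out, so in dB: SNR_out = SNR_in − NF
SNR_out = 58.7 − 10.0 = 48.7 dB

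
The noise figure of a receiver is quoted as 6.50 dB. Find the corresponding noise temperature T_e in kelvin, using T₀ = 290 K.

1005 K

F = 10^(6.50/10) = 4.46684
T_e = (F − 1)·T₀ = (4.46684 − 1) × 290 = 1005 K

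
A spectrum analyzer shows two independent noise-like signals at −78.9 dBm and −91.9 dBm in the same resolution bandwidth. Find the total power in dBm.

Convert to linear, add, convert back:
P₁ = 1.29×10⁻¹¹ W, P₂ = 6.46×10⁻¹³ W
P_tot = 1.35×10⁻¹¹ W → 10 log₁₀(P_tot / 10⁻³) = −78.7 dBm

−78.7 dBm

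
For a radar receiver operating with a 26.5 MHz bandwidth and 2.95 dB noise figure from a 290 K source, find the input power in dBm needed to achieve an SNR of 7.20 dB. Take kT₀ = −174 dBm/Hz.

Sensitivity = −174 + 10 log₁₀(B) + NF + SNR_min
= −174 + 74.23 + 2.95 + 7.20
= −89.62 dBm → −89.6 dBm

−89.6 dBm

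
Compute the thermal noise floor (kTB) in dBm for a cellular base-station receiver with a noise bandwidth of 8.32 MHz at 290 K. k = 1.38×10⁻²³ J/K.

−104.8 dBm

P_n = kTB = 1.38×10⁻²³ × 290 × 8.32×10⁶ = 3.33×10⁻¹⁴ W
In dBm: 10 log₁₀(3.33×10⁻¹⁴ / 10⁻³) = −104.8 dBm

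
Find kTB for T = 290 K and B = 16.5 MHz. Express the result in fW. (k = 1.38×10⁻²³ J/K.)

P_n = kTB = 1.38×10⁻²³ × 290 × 1.65×10⁷ = 6.60×10⁻¹⁴ W = 66.0 fW

66.0 fW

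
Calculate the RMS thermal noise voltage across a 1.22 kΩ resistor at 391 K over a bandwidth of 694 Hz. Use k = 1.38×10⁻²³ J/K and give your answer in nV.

135 nV

V_n = √(4kTRB)
4kTRB = 4 × 1.38×10⁻²³ × 391 × 1.22×10³ × 6.94×10² = 1.83×10⁻¹⁴ V²
V_n = √(1.83×10⁻¹⁴) = 1.35×10⁻⁷ V = 135 nV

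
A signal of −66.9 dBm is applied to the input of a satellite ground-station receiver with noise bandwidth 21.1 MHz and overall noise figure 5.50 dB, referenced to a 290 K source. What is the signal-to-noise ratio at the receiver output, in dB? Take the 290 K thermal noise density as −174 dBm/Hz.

Noise floor: N = −174 + 10 log₁₀(B) + NF
10 log₁₀(2.11×10⁷) = 73.24 dB
N = −174 + 73.24 + 5.50 = −95.26 dBm
SNR = P_sig − N = −66.9 − (−95.26) = 28.36 dB → 28.4 dB

28.4 dB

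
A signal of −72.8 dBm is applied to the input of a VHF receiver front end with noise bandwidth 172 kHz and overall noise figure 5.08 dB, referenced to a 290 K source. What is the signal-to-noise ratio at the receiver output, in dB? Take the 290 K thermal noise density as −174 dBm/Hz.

Noise floor: N = −174 + 10 log₁₀(B) + NF
10 log₁₀(1.72×10⁵) = 52.36 dB
N = −174 + 52.36 + 5.08 = −116.56 dBm
SNR = P_sig − N = −72.8 − (−116.56) = 43.76 dB → 43.8 dB

43.8 dB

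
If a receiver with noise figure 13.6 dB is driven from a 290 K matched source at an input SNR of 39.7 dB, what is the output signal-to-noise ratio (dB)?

By definition F = SNR_in/SNR_out, so in dB: SNR_out = SNR_in − NF
SNR_out = 39.7 − 13.6 = 26.1 dB

26.1 dB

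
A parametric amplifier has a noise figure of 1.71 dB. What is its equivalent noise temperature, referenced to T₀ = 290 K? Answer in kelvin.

F = 10^(1.71/10) = 1.48252
T_e = (F − 1)·T₀ = (1.48252 − 1) × 290 = 140 K

140 K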